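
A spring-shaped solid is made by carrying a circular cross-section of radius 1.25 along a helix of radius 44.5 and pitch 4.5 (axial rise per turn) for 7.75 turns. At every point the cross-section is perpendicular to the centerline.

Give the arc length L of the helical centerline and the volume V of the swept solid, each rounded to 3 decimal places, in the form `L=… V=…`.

L=2167.194 V=10638.189

2πR = 2π·44.5 = 279.601746
per-turn = √(279.601746² + 4.5²) = √(78177.1365 + 20.25) = √78197.3865 = 279.637956
L = 7.75 × 279.637956 = 2167.194159
V = π·1.25² × L = 4.908739 × 2167.194159 = 10638.189453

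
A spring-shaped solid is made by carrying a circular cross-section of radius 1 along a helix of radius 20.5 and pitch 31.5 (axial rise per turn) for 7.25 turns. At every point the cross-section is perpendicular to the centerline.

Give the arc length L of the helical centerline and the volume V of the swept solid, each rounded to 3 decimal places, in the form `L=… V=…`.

L=961.358 V=3020.195

2πR = 2π·20.5 = 128.805299
per-turn = √(128.805299² + 31.5²) = √(16590.8050 + 992.25) = √17583.0550 = 132.601112
L = 7.25 × 132.601112 = 961.358065
V = π·1² × L = 3.141593 × 961.358065 = 3020.195433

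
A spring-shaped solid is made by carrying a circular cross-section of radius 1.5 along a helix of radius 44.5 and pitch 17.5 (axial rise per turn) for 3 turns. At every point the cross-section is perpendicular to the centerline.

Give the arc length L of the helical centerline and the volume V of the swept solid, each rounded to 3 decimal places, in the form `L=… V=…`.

L=840.447 V=5940.767

2πR = 2π·44.5 = 279.601746
per-turn = √(279.601746² + 17.5²) = √(78177.1365 + 306.25) = √78483.3865 = 280.148865
L = 3 × 280.148865 = 840.446594
V = π·1.5² × L = 7.068583 × 840.446594 = 5940.766906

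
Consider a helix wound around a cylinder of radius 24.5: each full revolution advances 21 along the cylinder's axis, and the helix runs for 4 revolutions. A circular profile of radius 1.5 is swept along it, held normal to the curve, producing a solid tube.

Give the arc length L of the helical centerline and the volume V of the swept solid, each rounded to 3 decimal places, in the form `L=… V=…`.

2πR = 2π·24.5 = 153.938040
per-turn = √(153.938040² + 21²) = √(23696.9202 + 441) = √24137.9202 = 155.363832
L = 4 × 155.363832 = 621.455326
V = π·1.5² × L = 7.068583 × 621.455326 = 4392.808848

L=621.455 V=4392.809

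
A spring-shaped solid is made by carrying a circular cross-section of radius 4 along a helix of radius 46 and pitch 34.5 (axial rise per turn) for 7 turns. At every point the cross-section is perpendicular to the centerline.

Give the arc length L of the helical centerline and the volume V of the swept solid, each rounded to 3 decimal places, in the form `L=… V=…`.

L=2037.548 V=102418.341

2πR = 2π·46 = 289.026524
per-turn = √(289.026524² + 34.5²) = √(83536.3317 + 1190.25) = √84726.5817 = 291.078308
L = 7 × 291.078308 = 2037.548159
V = π·4² × L = 50.265482 × 2037.548159 = 102418.341250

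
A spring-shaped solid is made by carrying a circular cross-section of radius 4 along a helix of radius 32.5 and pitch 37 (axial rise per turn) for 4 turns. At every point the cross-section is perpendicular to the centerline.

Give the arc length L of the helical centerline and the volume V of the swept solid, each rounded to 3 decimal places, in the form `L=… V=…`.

2πR = 2π·32.5 = 204.203522
per-turn = √(204.203522² + 37²) = √(41699.0786 + 1369) = √43068.0786 = 207.528501
L = 4 × 207.528501 = 830.114003
V = π·4² × L = 50.265482 × 830.114003 = 41726.080841

L=830.114 V=41726.081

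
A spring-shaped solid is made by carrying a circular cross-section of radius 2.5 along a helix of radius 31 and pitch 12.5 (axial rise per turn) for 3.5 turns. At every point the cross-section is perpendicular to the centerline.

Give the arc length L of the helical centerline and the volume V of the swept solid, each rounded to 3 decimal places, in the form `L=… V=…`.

2πR = 2π·31 = 194.778745
per-turn = √(194.778745² + 12.5²) = √(37938.7593 + 156.25) = √38095.0093 = 195.179429
L = 3.5 × 195.179429 = 683.128000
V = π·2.5² × L = 19.634954 × 683.128000 = 13413.186911

L=683.128 V=13413.187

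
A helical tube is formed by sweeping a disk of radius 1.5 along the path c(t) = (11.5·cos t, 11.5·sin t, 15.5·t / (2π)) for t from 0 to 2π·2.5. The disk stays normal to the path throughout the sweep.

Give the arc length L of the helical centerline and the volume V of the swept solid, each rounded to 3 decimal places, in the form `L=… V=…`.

2πR = 2π·11.5 = 72.256631
per-turn = √(72.256631² + 15.5²) = √(5221.0207 + 240.25) = √5461.2707 = 73.900411
L = 2.5 × 73.900411 = 184.751027
V = π·1.5² × L = 7.068583 × 184.751027 = 1305.928057

L=184.751 V=1305.928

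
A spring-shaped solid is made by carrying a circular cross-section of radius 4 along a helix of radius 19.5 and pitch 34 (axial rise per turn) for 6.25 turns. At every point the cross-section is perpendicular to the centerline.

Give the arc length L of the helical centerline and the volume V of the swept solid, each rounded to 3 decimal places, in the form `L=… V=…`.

2πR = 2π·19.5 = 122.522113
per-turn = √(122.522113² + 34²) = √(15011.6683 + 1156) = √16167.6683 = 127.152146
L = 6.25 × 127.152146 = 794.700914
V = π·4² × L = 50.265482 × 794.700914 = 39946.024852

L=794.701 V=39946.025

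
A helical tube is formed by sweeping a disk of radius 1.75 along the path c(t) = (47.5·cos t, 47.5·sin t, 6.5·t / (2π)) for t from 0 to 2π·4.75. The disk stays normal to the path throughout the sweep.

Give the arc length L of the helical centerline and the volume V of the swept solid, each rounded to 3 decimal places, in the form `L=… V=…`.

2πR = 2π·47.5 = 298.451302
per-turn = √(298.451302² + 6.5²) = √(89073.1797 + 42.25) = √89115.4297 = 298.522076
L = 4.75 × 298.522076 = 1417.979860
V = π·1.75² × L = 9.621128 × 1417.979860 = 13642.565027

L=1417.980 V=13642.565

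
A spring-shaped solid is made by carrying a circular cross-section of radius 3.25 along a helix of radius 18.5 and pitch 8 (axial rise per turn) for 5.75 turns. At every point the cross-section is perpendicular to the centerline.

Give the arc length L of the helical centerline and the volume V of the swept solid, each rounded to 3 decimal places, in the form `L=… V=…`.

L=669.955 V=22231.162

2πR = 2π·18.5 = 116.238928
per-turn = √(116.238928² + 8²) = √(13511.4884 + 64) = √13575.4884 = 116.513898
L = 5.75 × 116.513898 = 669.954913
V = π·3.25² × L = 33.183072 × 669.954913 = 22231.162400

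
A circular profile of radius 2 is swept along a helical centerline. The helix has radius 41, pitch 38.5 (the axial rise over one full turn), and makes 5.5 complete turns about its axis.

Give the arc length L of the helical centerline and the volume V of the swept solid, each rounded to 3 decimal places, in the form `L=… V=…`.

2πR = 2π·41 = 257.610598
per-turn = √(257.610598² + 38.5²) = √(66363.2200 + 1482.25) = √67845.4700 = 260.471630
L = 5.5 × 260.471630 = 1432.593965
V = π·2² × L = 12.566371 × 1432.593965 = 18002.506699

L=1432.594 V=18002.507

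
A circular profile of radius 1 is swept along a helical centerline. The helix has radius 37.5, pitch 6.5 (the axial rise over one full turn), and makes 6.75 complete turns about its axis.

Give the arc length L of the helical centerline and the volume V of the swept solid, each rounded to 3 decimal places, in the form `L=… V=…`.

L=1591.036 V=4998.388

2πR = 2π·37.5 = 235.619449
per-turn = √(235.619449² + 6.5²) = √(55516.5248 + 42.25) = √55558.7748 = 235.709089
L = 6.75 × 235.709089 = 1591.036352
V = π·1² × L = 3.141593 × 1591.036352 = 4998.388116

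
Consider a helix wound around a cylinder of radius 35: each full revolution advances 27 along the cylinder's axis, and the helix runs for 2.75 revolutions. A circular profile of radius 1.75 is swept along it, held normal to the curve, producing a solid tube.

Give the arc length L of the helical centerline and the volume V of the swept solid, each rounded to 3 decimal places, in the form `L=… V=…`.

L=609.298 V=5862.130

2πR = 2π·35 = 219.911486
per-turn = √(219.911486² + 27²) = √(48361.0616 + 729) = √49090.0616 = 221.562771
L = 2.75 × 221.562771 = 609.297621
V = π·1.75² × L = 9.621128 × 609.297621 = 5862.130095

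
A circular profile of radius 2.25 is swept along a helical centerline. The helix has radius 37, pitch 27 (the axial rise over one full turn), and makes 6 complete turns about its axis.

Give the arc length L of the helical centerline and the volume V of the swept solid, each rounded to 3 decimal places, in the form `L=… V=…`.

2πR = 2π·37 = 232.477856
per-turn = √(232.477856² + 27²) = √(54045.9537 + 729) = √54774.9537 = 234.040496
L = 6 × 234.040496 = 1404.242975
V = π·2.25² × L = 15.904313 × 1404.242975 = 22333.519536

L=1404.243 V=22333.520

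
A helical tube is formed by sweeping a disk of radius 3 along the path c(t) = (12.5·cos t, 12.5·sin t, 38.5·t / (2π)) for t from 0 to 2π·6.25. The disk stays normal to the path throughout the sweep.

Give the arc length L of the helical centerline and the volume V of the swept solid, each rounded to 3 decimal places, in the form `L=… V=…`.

2πR = 2π·12.5 = 78.539816
per-turn = √(78.539816² + 38.5²) = √(6168.5028 + 1482.25) = √7650.7528 = 87.468582
L = 6.25 × 87.468582 = 546.678634
V = π·3² × L = 28.274334 × 546.678634 = 15456.974236

L=546.679 V=15456.974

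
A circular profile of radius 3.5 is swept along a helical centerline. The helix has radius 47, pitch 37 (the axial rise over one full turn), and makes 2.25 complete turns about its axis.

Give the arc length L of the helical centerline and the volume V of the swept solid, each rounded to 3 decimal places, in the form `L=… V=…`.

2πR = 2π·47 = 295.309709
per-turn = √(295.309709² + 37²) = √(87207.8245 + 1369) = √88576.8245 = 297.618589
L = 2.25 × 297.618589 = 669.641825
V = π·3.5² × L = 38.484510 × 669.641825 = 25770.837520

L=669.642 V=25770.838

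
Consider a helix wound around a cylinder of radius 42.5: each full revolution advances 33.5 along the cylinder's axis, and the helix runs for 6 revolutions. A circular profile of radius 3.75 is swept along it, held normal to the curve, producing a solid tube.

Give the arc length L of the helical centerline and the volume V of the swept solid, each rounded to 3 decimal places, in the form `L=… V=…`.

2πR = 2π·42.5 = 267.035376
per-turn = √(267.035376² + 33.5²) = √(71307.8918 + 1122.25) = √72430.1418 = 269.128486
L = 6 × 269.128486 = 1614.770914
V = π·3.75² × L = 44.178647 × 1614.770914 = 71338.393697

L=1614.771 V=71338.394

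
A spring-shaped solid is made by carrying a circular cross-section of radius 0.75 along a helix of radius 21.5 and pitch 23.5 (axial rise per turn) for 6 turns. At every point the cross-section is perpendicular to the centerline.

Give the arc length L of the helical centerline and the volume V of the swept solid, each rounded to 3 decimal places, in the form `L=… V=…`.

L=822.704 V=1453.837

2πR = 2π·21.5 = 135.088484
per-turn = √(135.088484² + 23.5²) = √(18248.8985 + 552.25) = √18801.1485 = 137.117280
L = 6 × 137.117280 = 822.703681
V = π·0.75² × L = 1.767146 × 822.703681 = 1453.837411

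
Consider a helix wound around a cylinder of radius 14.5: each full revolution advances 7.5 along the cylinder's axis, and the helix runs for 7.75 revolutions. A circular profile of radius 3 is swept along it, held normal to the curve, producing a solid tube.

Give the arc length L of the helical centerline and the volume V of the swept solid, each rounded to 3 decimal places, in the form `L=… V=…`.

2πR = 2π·14.5 = 91.106187
per-turn = √(91.106187² + 7.5²) = √(8300.3373 + 56.25) = √8356.5873 = 91.414371
L = 7.75 × 91.414371 = 708.461378
V = π·3² × L = 28.274334 × 708.461378 = 20031.273558

L=708.461 V=20031.274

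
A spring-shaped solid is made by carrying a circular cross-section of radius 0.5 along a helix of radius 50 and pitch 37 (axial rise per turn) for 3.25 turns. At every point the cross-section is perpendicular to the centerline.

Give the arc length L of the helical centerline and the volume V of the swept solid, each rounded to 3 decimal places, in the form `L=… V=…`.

2πR = 2π·50 = 314.159265
per-turn = √(314.159265² + 37²) = √(98696.0440 + 1369) = √100065.0440 = 316.330593
L = 3.25 × 316.330593 = 1028.074427
V = π·0.5² × L = 0.785398 × 1028.074427 = 807.447767

L=1028.074 V=807.448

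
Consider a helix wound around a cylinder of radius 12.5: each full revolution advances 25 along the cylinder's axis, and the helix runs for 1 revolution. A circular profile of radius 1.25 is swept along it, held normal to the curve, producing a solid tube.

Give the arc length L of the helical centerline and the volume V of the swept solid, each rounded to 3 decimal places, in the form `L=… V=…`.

L=82.423 V=404.592

2πR = 2π·12.5 = 78.539816
per-turn = √(78.539816² + 25²) = √(6168.5028 + 625) = √6793.5028 = 82.422708
L = 1 × 82.422708 = 82.422708
V = π·1.25² × L = 4.908739 × 82.422708 = 404.591520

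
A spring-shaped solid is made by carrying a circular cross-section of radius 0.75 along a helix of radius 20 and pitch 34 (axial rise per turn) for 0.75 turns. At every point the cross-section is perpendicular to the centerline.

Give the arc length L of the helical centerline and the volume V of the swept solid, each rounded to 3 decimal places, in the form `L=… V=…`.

L=97.637 V=172.538

2πR = 2π·20 = 125.663706
per-turn = √(125.663706² + 34²) = √(15791.3670 + 1156) = √16947.3670 = 130.182053
L = 0.75 × 130.182053 = 97.636540
V = π·0.75² × L = 1.767146 × 97.636540 = 172.538008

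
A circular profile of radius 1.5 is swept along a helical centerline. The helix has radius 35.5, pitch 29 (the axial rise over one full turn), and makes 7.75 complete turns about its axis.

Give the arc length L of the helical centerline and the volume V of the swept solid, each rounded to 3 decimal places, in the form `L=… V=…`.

L=1743.210 V=12322.029

2πR = 2π·35.5 = 223.053078
per-turn = √(223.053078² + 29²) = √(49752.6758 + 841) = √50593.6758 = 224.930380
L = 7.75 × 224.930380 = 1743.210444
V = π·1.5² × L = 7.068583 × 1743.210444 = 12322.028530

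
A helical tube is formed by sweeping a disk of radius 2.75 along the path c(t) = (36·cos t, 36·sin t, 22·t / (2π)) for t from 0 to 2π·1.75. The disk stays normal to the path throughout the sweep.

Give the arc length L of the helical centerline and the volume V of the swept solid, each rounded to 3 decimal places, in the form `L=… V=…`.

2πR = 2π·36 = 226.194671
per-turn = √(226.194671² + 22²) = √(51164.0292 + 484) = √51648.0292 = 227.262028
L = 1.75 × 227.262028 = 397.708548
V = π·2.75² × L = 23.758294 × 397.708548 = 9448.876795

L=397.709 V=9448.877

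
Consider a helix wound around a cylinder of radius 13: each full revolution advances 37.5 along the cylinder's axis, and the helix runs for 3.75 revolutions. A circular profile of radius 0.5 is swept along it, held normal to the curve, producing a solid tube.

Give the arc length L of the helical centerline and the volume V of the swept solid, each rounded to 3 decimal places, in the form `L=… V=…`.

L=337.043 V=264.713

2πR = 2π·13 = 81.681409
per-turn = √(81.681409² + 37.5²) = √(6671.8526 + 1406.25) = √8078.1026 = 89.878265
L = 3.75 × 89.878265 = 337.043495
V = π·0.5² × L = 0.785398 × 337.043495 = 264.713342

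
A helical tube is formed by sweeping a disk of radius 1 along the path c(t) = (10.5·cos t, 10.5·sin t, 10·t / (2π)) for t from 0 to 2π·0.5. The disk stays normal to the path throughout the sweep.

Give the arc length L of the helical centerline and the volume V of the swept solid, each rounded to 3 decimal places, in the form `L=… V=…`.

L=33.364 V=104.815

2πR = 2π·10.5 = 65.973446
per-turn = √(65.973446² + 10²) = √(4352.4955 + 100) = √4452.4955 = 66.727023
L = 0.5 × 66.727023 = 33.363511
V = π·1² × L = 3.141593 × 33.363511 = 104.814562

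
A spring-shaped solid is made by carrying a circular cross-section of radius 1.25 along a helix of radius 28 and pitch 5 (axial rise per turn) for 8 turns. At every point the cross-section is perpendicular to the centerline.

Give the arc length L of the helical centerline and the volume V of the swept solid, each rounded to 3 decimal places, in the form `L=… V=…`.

2πR = 2π·28 = 175.929189
per-turn = √(175.929189² + 5²) = √(30951.0794 + 25) = √30976.0794 = 176.000226
L = 8 × 176.000226 = 1408.001805
V = π·1.25² × L = 4.908739 × 1408.001805 = 6911.512696

L=1408.002 V=6911.513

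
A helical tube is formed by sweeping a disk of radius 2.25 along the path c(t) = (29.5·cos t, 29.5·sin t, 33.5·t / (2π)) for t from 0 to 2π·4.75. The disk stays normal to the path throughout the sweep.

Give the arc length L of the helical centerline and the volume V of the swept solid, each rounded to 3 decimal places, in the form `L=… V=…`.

2πR = 2π·29.5 = 185.353967
per-turn = √(185.353967² + 33.5²) = √(34356.0929 + 1122.25) = √35478.3429 = 188.356956
L = 4.75 × 188.356956 = 894.695542
V = π·2.25² × L = 15.904313 × 894.695542 = 14229.517762

L=894.696 V=14229.518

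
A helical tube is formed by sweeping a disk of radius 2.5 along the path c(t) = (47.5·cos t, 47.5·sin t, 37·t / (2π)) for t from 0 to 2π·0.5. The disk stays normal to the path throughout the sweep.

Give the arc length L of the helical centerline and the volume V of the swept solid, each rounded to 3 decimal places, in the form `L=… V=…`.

L=150.368 V=2952.469

2πR = 2π·47.5 = 298.451302
per-turn = √(298.451302² + 37²) = √(89073.1797 + 1369) = √90442.1797 = 300.736063
L = 0.5 × 300.736063 = 150.368032
V = π·2.5² × L = 19.634954 × 150.368032 = 2952.469396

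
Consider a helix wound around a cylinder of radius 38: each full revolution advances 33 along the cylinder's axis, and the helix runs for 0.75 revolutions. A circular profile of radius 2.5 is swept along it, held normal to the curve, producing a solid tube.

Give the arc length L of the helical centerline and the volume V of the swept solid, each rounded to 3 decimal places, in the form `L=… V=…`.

2πR = 2π·38 = 238.761042
per-turn = √(238.761042² + 33²) = √(57006.8350 + 1089) = √58095.8350 = 241.030776
L = 0.75 × 241.030776 = 180.773082
V = π·2.5² × L = 19.634954 × 180.773082 = 3549.471166

L=180.773 V=3549.471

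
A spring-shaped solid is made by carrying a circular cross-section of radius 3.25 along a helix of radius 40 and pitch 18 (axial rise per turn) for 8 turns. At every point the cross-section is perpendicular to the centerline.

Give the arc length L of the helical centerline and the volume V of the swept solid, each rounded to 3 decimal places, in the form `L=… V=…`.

2πR = 2π·40 = 251.327412
per-turn = √(251.327412² + 18²) = √(63165.4682 + 324) = √63489.4682 = 251.971165
L = 8 × 251.971165 = 2015.769323
V = π·3.25² × L = 33.183072 × 2015.769323 = 66889.419387

L=2015.769 V=66889.419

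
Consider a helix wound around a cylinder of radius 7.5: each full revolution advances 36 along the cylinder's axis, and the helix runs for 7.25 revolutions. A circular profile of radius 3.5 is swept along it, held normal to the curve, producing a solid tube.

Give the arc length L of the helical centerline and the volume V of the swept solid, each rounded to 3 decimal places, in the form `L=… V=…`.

L=429.935 V=16545.855

2πR = 2π·7.5 = 47.123890
per-turn = √(47.123890² + 36²) = √(2220.6610 + 1296) = √3516.6610 = 59.301442
L = 7.25 × 59.301442 = 429.935452
V = π·3.5² × L = 38.484510 × 429.935452 = 16545.855223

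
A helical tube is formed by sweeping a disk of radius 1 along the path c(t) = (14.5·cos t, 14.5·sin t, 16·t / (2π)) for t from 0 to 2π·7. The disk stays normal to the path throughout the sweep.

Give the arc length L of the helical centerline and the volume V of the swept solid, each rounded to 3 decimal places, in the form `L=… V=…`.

L=647.503 V=2034.192

2πR = 2π·14.5 = 91.106187
per-turn = √(91.106187² + 16²) = √(8300.3373 + 256) = √8556.3373 = 92.500472
L = 7 × 92.500472 = 647.503303
V = π·1² × L = 3.141593 × 647.503303 = 2034.191621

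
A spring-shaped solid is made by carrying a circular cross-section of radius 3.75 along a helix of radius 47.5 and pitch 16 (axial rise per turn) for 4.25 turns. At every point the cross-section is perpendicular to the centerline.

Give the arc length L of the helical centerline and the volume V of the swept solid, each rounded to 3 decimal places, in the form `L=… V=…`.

2πR = 2π·47.5 = 298.451302
per-turn = √(298.451302² + 16²) = √(89073.1797 + 256) = √89329.1797 = 298.879875
L = 4.25 × 298.879875 = 1270.239469
V = π·3.75² × L = 44.178647 × 1270.239469 = 56117.460716

L=1270.239 V=56117.461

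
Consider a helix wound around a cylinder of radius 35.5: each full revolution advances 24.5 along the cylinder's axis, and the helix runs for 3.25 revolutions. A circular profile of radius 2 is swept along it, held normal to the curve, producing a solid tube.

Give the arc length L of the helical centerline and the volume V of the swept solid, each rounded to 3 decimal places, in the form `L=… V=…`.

L=729.282 V=9164.433

2πR = 2π·35.5 = 223.053078
per-turn = √(223.053078² + 24.5²) = √(49752.6758 + 600.25) = √50352.9258 = 224.394576
L = 3.25 × 224.394576 = 729.282372
V = π·2² × L = 12.566371 × 729.282372 = 9164.432573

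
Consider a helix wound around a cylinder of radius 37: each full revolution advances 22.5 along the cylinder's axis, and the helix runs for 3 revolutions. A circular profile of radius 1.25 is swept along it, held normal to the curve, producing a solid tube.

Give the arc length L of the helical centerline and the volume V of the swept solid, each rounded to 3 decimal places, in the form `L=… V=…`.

L=700.692 V=3439.516

2πR = 2π·37 = 232.477856
per-turn = √(232.477856² + 22.5²) = √(54045.9537 + 506.25) = √54552.2037 = 233.564132
L = 3 × 233.564132 = 700.692396
V = π·1.25² × L = 4.908739 × 700.692396 = 3439.515754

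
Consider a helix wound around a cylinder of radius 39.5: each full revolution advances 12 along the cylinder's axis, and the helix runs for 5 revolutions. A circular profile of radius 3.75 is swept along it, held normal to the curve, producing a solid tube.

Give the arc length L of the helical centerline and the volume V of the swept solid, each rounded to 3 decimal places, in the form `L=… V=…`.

2πR = 2π·39.5 = 248.185820
per-turn = √(248.185820² + 12²) = √(61596.2011 + 144) = √61740.2011 = 248.475755
L = 5 × 248.475755 = 1242.378777
V = π·3.75² × L = 44.178647 × 1242.378777 = 54886.613066

L=1242.379 V=54886.613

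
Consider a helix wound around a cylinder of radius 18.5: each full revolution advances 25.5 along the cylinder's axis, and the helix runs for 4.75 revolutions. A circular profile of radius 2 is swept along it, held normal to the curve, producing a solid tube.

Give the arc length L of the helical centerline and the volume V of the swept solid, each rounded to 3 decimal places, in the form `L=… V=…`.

2πR = 2π·18.5 = 116.238928
per-turn = √(116.238928² + 25.5²) = √(13511.4884 + 650.25) = √14161.7384 = 119.003103
L = 4.75 × 119.003103 = 565.264737
V = π·2² × L = 12.566371 × 565.264737 = 7103.326184

L=565.265 V=7103.326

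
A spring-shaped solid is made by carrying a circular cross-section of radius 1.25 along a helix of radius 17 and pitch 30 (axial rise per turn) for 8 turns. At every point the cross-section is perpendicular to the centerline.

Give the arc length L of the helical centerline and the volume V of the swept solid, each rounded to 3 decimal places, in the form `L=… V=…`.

2πR = 2π·17 = 106.814150
per-turn = √(106.814150² + 30²) = √(11409.2627 + 900) = √12309.2627 = 110.947117
L = 8 × 110.947117 = 887.576933
V = π·1.25² × L = 4.908739 × 887.576933 = 4356.883082

L=887.577 V=4356.883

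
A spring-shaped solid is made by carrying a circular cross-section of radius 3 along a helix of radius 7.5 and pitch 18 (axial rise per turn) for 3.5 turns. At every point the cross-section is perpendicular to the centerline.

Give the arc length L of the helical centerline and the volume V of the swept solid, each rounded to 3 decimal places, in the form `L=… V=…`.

2πR = 2π·7.5 = 47.123890
per-turn = √(47.123890² + 18²) = √(2220.6610 + 324) = √2544.6610 = 50.444633
L = 3.5 × 50.444633 = 176.556215
V = π·3² × L = 28.274334 × 176.556215 = 4992.009378

L=176.556 V=4992.009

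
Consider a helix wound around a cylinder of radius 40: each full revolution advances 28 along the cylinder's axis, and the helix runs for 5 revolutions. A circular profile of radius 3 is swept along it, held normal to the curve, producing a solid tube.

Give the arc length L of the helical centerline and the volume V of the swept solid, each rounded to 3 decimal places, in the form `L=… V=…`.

L=1264.412 V=35750.396

2πR = 2π·40 = 251.327412
per-turn = √(251.327412² + 28²) = √(63165.4682 + 784) = √63949.4682 = 252.882321
L = 5 × 252.882321 = 1264.411604
V = π·3² × L = 28.274334 × 1264.411604 = 35750.395854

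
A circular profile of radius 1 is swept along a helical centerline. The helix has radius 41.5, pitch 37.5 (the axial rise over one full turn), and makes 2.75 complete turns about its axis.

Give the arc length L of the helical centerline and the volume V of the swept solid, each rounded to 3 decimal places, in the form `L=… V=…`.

L=724.446 V=2275.914

2πR = 2π·41.5 = 260.752190
per-turn = √(260.752190² + 37.5²) = √(67991.7047 + 1406.25) = √69397.9547 = 263.434916
L = 2.75 × 263.434916 = 724.446018
V = π·1² × L = 3.141593 × 724.446018 = 2275.914287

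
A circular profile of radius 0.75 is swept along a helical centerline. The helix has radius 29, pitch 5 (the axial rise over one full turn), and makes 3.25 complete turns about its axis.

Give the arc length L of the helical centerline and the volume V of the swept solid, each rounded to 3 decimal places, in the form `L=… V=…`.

L=592.413 V=1046.880

2πR = 2π·29 = 182.212374
per-turn = √(182.212374² + 5²) = √(33201.3492 + 25) = √33226.3492 = 182.280962
L = 3.25 × 182.280962 = 592.413127
V = π·0.75² × L = 1.767146 × 592.413127 = 1046.880410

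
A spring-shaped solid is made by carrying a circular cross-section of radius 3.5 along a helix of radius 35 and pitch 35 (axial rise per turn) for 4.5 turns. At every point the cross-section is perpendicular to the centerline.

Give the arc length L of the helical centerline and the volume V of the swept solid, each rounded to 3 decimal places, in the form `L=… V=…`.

L=1002.057 V=38563.663

2πR = 2π·35 = 219.911486
per-turn = √(219.911486² + 35²) = √(48361.0616 + 1225) = √49586.0616 = 222.679280
L = 4.5 × 222.679280 = 1002.056758
V = π·3.5² × L = 38.484510 × 1002.056758 = 38563.663339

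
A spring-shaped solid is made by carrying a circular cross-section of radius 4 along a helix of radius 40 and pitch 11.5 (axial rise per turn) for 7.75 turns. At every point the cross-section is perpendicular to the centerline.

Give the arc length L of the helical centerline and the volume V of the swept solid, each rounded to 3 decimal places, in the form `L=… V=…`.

L=1949.825 V=98008.916

2πR = 2π·40 = 251.327412
per-turn = √(251.327412² + 11.5²) = √(63165.4682 + 132.25) = √63297.7182 = 251.590378
L = 7.75 × 251.590378 = 1949.825427
V = π·4² × L = 50.265482 × 1949.825427 = 98008.915817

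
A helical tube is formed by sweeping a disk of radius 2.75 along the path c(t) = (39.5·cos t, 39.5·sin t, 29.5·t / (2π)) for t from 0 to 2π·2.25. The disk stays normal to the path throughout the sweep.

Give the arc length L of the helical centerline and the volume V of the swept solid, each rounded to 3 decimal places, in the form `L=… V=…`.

L=562.349 V=13360.453

2πR = 2π·39.5 = 248.185820
per-turn = √(248.185820² + 29.5²) = √(61596.2011 + 870.25) = √62466.4511 = 249.932893
L = 2.25 × 249.932893 = 562.349010
V = π·2.75² × L = 23.758294 × 562.349010 = 13360.453348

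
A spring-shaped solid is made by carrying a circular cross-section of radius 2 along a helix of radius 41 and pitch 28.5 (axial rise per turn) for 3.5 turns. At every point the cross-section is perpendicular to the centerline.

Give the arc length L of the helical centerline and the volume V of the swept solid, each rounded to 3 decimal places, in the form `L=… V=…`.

L=907.138 V=11399.433

2πR = 2π·41 = 257.610598
per-turn = √(257.610598² + 28.5²) = √(66363.2200 + 812.25) = √67175.4700 = 259.182310
L = 3.5 × 259.182310 = 907.138086
V = π·2² × L = 12.566371 × 907.138086 = 11399.433389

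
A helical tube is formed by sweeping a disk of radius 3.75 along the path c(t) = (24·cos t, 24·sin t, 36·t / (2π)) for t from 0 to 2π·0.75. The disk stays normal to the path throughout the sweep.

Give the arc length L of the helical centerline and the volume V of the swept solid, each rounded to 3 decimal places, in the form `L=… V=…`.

L=116.276 V=5136.897

2πR = 2π·24 = 150.796447
per-turn = √(150.796447² + 36²) = √(22739.5685 + 1296) = √24035.5685 = 155.034088
L = 0.75 × 155.034088 = 116.275566
V = π·3.75² × L = 44.178647 × 116.275566 = 5136.897160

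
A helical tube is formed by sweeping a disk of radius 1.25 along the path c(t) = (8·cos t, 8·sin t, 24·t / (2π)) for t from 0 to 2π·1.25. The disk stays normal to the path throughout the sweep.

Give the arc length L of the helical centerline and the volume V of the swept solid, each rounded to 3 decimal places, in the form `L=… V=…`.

2πR = 2π·8 = 50.265482
per-turn = √(50.265482² + 24²) = √(2526.6187 + 576) = √3102.6187 = 55.701156
L = 1.25 × 55.701156 = 69.626444
V = π·1.25² × L = 4.908739 × 69.626444 = 341.778010

L=69.626 V=341.778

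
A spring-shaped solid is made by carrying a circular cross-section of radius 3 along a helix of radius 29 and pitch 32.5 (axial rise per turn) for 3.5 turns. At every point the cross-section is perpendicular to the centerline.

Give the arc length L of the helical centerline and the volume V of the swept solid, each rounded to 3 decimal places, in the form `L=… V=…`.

L=647.808 V=18316.348

2πR = 2π·29 = 182.212374
per-turn = √(182.212374² + 32.5²) = √(33201.3492 + 1056.25) = √34257.5992 = 185.088085
L = 3.5 × 185.088085 = 647.808297
V = π·3² × L = 28.274334 × 647.808297 = 18316.348094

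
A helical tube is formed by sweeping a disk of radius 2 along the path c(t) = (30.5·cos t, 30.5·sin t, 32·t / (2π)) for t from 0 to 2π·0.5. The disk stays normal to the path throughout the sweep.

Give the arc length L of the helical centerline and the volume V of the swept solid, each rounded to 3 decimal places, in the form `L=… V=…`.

L=97.145 V=1220.763

2πR = 2π·30.5 = 191.637152
per-turn = √(191.637152² + 32²) = √(36724.7980 + 1024) = √37748.7980 = 194.290499
L = 0.5 × 194.290499 = 97.145249
V = π·2² × L = 12.566371 × 97.145249 = 1220.763208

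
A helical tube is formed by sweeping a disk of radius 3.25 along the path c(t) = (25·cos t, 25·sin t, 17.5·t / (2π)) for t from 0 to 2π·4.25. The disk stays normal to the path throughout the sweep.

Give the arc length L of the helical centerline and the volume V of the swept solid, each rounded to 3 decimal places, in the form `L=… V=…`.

L=671.719 V=22289.689

2πR = 2π·25 = 157.079633
per-turn = √(157.079633² + 17.5²) = √(24674.0110 + 306.25) = √24980.2610 = 158.051450
L = 4.25 × 158.051450 = 671.718665
V = π·3.25² × L = 33.183072 × 671.718665 = 22289.689082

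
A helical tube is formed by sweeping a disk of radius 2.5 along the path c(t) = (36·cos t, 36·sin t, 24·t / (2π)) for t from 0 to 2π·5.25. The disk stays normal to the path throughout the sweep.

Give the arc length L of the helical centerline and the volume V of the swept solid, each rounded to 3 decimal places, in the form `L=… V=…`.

2πR = 2π·36 = 226.194671
per-turn = √(226.194671² + 24²) = √(51164.0292 + 576) = √51740.0292 = 227.464347
L = 5.25 × 227.464347 = 1194.187822
V = π·2.5² × L = 19.634954 × 1194.187822 = 23447.823062

L=1194.188 V=23447.823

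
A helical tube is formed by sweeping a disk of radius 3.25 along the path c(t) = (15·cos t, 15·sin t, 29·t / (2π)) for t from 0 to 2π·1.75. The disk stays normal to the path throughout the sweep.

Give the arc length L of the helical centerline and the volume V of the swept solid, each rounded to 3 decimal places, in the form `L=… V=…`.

L=172.565 V=5726.235

2πR = 2π·15 = 94.247780
per-turn = √(94.247780² + 29²) = √(8882.6440 + 841) = √9723.6440 = 98.608539
L = 1.75 × 98.608539 = 172.564943
V = π·3.25² × L = 33.183072 × 172.564943 = 5726.235005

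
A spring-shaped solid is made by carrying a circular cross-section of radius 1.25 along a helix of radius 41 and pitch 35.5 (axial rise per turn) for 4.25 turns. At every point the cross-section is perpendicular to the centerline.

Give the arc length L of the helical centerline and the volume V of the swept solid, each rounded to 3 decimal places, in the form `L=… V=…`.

L=1105.192 V=5425.098

2πR = 2π·41 = 257.610598
per-turn = √(257.610598² + 35.5²) = √(66363.2200 + 1260.25) = √67623.4700 = 260.045131
L = 4.25 × 260.045131 = 1105.191805
V = π·1.25² × L = 4.908739 × 1105.191805 = 5425.097589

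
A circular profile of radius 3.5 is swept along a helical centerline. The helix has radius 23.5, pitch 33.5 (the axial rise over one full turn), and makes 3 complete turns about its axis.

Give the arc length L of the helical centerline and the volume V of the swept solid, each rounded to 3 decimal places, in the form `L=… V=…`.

2πR = 2π·23.5 = 147.654855
per-turn = √(147.654855² + 33.5²) = √(21801.9561 + 1122.25) = √22924.2061 = 151.407418
L = 3 × 151.407418 = 454.222253
V = π·3.5² × L = 38.484510 × 454.222253 = 17480.520840

L=454.222 V=17480.521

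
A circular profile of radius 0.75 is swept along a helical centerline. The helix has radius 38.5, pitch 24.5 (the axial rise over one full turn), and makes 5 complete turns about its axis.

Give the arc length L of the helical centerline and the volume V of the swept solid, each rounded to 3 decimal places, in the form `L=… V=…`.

L=1215.701 V=2148.321

2πR = 2π·38.5 = 241.902634
per-turn = √(241.902634² + 24.5²) = √(58516.8845 + 600.25) = √59117.1345 = 243.140154
L = 5 × 243.140154 = 1215.700770
V = π·0.75² × L = 1.767146 × 1215.700770 = 2148.320592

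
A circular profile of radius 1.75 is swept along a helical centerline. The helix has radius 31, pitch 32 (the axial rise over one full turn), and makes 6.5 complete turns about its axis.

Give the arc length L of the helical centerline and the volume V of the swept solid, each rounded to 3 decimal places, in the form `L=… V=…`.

2πR = 2π·31 = 194.778745
per-turn = √(194.778745² + 32²) = √(37938.7593 + 1024) = √38962.7593 = 197.389866
L = 6.5 × 197.389866 = 1283.034131
V = π·1.75² × L = 9.621128 × 1283.034131 = 12344.234963

L=1283.034 V=12344.235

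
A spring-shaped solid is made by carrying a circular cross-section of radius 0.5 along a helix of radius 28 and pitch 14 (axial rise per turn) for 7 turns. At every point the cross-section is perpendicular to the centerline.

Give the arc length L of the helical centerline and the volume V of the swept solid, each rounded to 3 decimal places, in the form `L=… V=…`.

2πR = 2π·28 = 175.929189
per-turn = √(175.929189² + 14²) = √(30951.0794 + 196) = √31147.0794 = 176.485352
L = 7 × 176.485352 = 1235.397463
V = π·0.5² × L = 0.785398 × 1235.397463 = 970.278898

L=1235.397 V=970.279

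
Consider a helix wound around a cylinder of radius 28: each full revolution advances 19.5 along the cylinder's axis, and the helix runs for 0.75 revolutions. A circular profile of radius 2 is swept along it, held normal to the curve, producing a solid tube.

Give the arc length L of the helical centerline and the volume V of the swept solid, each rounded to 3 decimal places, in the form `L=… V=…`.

L=132.755 V=1668.248

2πR = 2π·28 = 175.929189
per-turn = √(175.929189² + 19.5²) = √(30951.0794 + 380.25) = √31331.3294 = 177.006580
L = 0.75 × 177.006580 = 132.754935
V = π·2² × L = 12.566371 × 132.754935 = 1668.247715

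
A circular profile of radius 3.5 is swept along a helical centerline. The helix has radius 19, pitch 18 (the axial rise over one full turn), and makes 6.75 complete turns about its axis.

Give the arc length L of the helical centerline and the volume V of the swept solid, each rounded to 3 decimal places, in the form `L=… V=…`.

2πR = 2π·19 = 119.380521
per-turn = √(119.380521² + 18²) = √(14251.7088 + 324) = √14575.7088 = 120.729900
L = 6.75 × 120.729900 = 814.926825
V = π·3.5² × L = 38.484510 × 814.926825 = 31362.059553

L=814.927 V=31362.060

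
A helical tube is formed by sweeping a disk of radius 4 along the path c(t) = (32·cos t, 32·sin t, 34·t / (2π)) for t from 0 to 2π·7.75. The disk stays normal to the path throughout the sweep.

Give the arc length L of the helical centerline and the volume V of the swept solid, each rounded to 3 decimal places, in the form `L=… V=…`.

2πR = 2π·32 = 201.061930
per-turn = √(201.061930² + 34²) = √(40425.8996 + 1156) = √41581.8996 = 203.916404
L = 7.75 × 203.916404 = 1580.352127
V = π·4² × L = 50.265482 × 1580.352127 = 79437.162133

L=1580.352 V=79437.162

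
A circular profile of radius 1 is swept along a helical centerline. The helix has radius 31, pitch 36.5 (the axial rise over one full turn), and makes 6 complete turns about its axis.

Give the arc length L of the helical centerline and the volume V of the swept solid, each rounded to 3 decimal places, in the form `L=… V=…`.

L=1189.015 V=3735.400

2πR = 2π·31 = 194.778745
per-turn = √(194.778745² + 36.5²) = √(37938.7593 + 1332.25) = √39271.0093 = 198.169143
L = 6 × 198.169143 = 1189.014859
V = π·1² × L = 3.141593 × 1189.014859 = 3735.400347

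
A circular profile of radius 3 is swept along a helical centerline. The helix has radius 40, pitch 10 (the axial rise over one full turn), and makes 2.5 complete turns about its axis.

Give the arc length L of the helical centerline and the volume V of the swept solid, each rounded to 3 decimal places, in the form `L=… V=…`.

2πR = 2π·40 = 251.327412
per-turn = √(251.327412² + 10²) = √(63165.4682 + 100) = √63265.4682 = 251.526277
L = 2.5 × 251.526277 = 628.815693
V = π·3² × L = 28.274334 × 628.815693 = 17779.344861

L=628.816 V=17779.345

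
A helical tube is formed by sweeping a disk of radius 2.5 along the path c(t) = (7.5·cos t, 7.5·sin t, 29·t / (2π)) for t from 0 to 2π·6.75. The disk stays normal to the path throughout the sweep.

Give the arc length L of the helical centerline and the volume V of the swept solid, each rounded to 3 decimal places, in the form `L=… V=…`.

L=373.493 V=7333.515

2πR = 2π·7.5 = 47.123890
per-turn = √(47.123890² + 29²) = √(2220.6610 + 841) = √3061.6610 = 55.332278
L = 6.75 × 55.332278 = 373.492877
V = π·2.5² × L = 19.634954 × 373.492877 = 7333.515483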